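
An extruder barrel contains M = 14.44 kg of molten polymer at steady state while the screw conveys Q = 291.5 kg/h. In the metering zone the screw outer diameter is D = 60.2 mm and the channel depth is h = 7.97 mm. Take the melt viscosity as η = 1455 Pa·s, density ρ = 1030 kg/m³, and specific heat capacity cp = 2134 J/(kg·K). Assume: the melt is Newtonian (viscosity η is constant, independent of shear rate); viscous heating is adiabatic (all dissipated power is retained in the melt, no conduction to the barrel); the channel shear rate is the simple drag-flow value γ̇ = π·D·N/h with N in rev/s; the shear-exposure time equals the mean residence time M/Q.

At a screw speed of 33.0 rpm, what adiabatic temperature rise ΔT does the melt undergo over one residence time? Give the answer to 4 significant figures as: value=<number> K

Q_s = Q / 3600 = 291.5 / 3600 = 0.0809722 kg/s
t_res = M / Q_s = 14.44 / 0.0809722 = 178.333 s
D = 60.2 mm = 0.0602 m;  h = 7.97 mm = 0.00797 m;  N = 33.0 rpm / 60 = 0.55 rev/s
γ̇ = π D N / h = (π)(0.0602)(0.55) / 0.00797 = 13.0512 s⁻¹
ΔT = η·γ̇²·t_res / (ρ·cp) = 1455 · (13.0512)² · 178.333 / (1030 · 2134) = 20.1078 K

value=20.11 K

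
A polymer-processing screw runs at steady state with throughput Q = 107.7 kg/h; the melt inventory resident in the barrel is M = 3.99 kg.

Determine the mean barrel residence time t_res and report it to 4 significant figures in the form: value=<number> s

value=133.4 s

Convert throughput: Q = 107.7 kg/h = 107.7/3600 = 0.0299167 kg/s
t_res = M / Q_s = 3.99 / 0.0299167 = 133.37 s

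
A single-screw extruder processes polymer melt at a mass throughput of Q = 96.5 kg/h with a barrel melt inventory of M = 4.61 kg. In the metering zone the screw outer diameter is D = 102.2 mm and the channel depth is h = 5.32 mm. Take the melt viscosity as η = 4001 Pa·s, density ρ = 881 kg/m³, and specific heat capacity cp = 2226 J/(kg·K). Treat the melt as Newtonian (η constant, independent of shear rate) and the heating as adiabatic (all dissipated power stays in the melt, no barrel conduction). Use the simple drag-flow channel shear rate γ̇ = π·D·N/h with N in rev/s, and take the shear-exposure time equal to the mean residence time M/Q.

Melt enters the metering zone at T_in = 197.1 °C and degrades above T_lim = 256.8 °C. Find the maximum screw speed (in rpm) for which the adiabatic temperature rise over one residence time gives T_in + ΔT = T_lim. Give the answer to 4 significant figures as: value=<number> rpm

Q_s = Q / 3600 = 96.5 / 3600 = 0.0268056 kg/s
t_res = M / Q_s = 4.61 / 0.0268056 = 171.979 s
Convert to metres: D = 0.1022 m, h = 0.00532 m
Allowable rise: ΔT_a = T_lim − T_in = 256.8 − 197.1 = 59.7 K
γ̇_max² = ΔT_a·ρ·cp / (η·t_res) = [59.7 × 881 × 2226] / [4001 × 171.979] = 170.15 s⁻²
γ̇_max = sqrt(170.15) = 13.0441 s⁻¹
N_max = γ̇_max·h / (π·D) = 13.0441 · 0.00532 / (π · 0.1022) = 0.216136 rev/s = 12.9681 rpm

value=12.97 rpm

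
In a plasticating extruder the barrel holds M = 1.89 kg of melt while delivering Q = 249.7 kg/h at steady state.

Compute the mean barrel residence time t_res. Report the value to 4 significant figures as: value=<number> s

Q_s = Q / 3600 = 249.7 / 3600 = 0.0693611 kg/s
Mean residence time: t_res = M/Q_s = 1.89 kg / 0.0693611 kg/s = 27.2487 s

value=27.25 s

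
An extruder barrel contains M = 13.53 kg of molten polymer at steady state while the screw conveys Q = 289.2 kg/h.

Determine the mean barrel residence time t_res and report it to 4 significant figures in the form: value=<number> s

Throughput in SI: Q_s = 289.2 kg/h ÷ 3600 s/h = 0.0803333 kg/s
t_res = M / Q_s = 13.53 ÷ 0.0803333 = 168.423 s

value=168.4 s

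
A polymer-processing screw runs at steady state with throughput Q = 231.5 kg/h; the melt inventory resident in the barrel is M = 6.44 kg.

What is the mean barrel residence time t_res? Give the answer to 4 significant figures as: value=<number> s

Q_s = Q / 3600 = 231.5 / 3600 = 0.0643056 kg/s
t_res = M / Q_s = 6.44 ÷ 0.0643056 = 100.147 s

value=100.1 s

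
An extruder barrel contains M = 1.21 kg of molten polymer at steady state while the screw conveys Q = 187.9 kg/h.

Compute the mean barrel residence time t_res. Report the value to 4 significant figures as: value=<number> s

Throughput in SI: Q_s = 187.9 kg/h ÷ 3600 s/h = 0.0521944 kg/s
t_res = M / Q_s = 1.21 / 0.0521944 = 23.1825 s

value=23.18 s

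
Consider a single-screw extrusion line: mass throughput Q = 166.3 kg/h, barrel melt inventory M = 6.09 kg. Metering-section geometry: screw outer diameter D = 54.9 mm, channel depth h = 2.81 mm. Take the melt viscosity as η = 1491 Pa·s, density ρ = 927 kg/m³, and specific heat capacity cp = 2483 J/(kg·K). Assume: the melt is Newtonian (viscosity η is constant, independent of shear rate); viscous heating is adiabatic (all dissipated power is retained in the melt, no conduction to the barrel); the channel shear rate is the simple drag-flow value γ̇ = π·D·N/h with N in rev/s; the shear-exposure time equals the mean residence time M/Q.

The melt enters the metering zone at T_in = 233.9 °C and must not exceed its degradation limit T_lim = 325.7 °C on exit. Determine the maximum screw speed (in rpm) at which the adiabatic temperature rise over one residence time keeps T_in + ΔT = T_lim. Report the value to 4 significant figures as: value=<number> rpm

value=32.05 rpm

Convert throughput: Q = 166.3 kg/h = 166.3/3600 = 0.0461944 kg/s
Mean residence time: t_res = M/Q_s = 6.09 kg / 0.0461944 kg/s = 131.834 s
Geometry in SI: D = 54.9 mm → 0.0549 m, h = 2.81 mm → 0.00281 m
ΔT_a = T_lim − T_in = 325.7 − 233.9 = 91.8 K
γ̇_max² = ΔT_a·ρ·cp / (η·t_res) = [91.8 × 927 × 2483] / [1491 × 131.834] = 1074.96 s⁻²
γ̇_max = sqrt(1074.96) = 32.7866 s⁻¹
N_max = γ̇_max h / (πD) = 32.7866·0.00281/(π·0.0549) = 0.534172 rev/s → ×60 = 32.0503 rpm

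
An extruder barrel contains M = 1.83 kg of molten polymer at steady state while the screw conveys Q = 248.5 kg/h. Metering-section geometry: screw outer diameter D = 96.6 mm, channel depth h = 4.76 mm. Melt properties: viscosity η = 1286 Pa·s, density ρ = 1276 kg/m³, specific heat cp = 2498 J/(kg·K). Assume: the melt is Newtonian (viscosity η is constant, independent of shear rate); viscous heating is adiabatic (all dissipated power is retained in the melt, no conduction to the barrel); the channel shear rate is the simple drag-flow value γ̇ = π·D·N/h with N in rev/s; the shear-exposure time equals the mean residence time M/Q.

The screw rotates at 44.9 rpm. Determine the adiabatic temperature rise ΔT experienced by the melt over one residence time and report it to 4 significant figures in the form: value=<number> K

Throughput in SI: Q_s = 248.5 kg/h ÷ 3600 s/h = 0.0690278 kg/s
Mean residence time: t_res = M/Q_s = 1.83 kg / 0.0690278 kg/s = 26.5111 s
Geometry in metres: D = 96.6 mm → 0.0966 m, h = 4.76 mm → 0.00476 m; screw speed N = 44.9 rpm = 0.748333 rev/s
Shear rate: γ̇ = πDN/h = π·0.0966·0.748333/0.00476 = 47.7106 s⁻¹
ΔT = η·γ̇²·t_res/(ρ·cp) = [1286 × 47.7106² × 26.5111] / [1276 × 2498] = 24.3476 K

value=24.35 K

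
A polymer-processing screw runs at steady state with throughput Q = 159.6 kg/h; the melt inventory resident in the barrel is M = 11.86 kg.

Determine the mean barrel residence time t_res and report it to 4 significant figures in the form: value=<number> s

value=267.5 s

Convert throughput: Q = 159.6 kg/h = 159.6/3600 = 0.0443333 kg/s
Mean residence time: t_res = M/Q_s = 11.86 kg / 0.0443333 kg/s = 267.519 s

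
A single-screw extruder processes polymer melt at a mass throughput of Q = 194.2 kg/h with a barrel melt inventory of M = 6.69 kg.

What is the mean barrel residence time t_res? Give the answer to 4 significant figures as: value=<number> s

Throughput in SI: Q_s = 194.2 kg/h ÷ 3600 s/h = 0.0539444 kg/s
Mean residence time: t_res = M/Q_s = 6.69 kg / 0.0539444 kg/s = 124.016 s

value=124.0 s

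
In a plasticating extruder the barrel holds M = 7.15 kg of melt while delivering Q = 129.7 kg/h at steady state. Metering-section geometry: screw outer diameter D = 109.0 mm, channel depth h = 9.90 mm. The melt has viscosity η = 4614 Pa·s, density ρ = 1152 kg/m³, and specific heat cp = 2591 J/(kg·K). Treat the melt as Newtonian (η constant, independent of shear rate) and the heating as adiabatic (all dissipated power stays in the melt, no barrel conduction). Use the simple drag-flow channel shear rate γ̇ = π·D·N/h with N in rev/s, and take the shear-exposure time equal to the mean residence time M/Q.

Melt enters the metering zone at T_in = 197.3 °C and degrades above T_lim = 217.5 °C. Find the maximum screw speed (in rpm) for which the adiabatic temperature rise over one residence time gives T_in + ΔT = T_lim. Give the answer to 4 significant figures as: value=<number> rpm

Throughput in SI: Q_s = 129.7 kg/h ÷ 3600 s/h = 0.0360278 kg/s
t_res = M / Q_s = 7.15 / 0.0360278 = 198.458 s
D = 109.0 mm = 0.109 m;  h = 9.90 mm = 0.0099 m
ΔT_a = T_lim − T_in = 217.5 °C − 197.3 °C = 20.2 K
γ̇_max² = ΔT_a·ρ·cp / (η·t_res) = [20.2 × 1152 × 2591] / [4614 × 198.458] = 65.8453 s⁻²
γ̇_max = sqrt(65.8453) = 8.11451 s⁻¹
Solve γ̇ = πDN/h for N: N_max = γ̇_max·h/(π·D) = 8.11451 × 0.0099 / (π × 0.109) = 0.234596 rev/s = 14.0758 rpm

value=14.08 rpm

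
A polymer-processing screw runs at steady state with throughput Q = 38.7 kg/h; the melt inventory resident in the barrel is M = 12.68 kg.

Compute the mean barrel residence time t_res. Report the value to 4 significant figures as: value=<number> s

value=1180. s

Convert throughput: Q = 38.7 kg/h = 38.7/3600 = 0.01075 kg/s
Mean residence time: t_res = M/Q_s = 12.68 kg / 0.01075 kg/s = 1179.53 s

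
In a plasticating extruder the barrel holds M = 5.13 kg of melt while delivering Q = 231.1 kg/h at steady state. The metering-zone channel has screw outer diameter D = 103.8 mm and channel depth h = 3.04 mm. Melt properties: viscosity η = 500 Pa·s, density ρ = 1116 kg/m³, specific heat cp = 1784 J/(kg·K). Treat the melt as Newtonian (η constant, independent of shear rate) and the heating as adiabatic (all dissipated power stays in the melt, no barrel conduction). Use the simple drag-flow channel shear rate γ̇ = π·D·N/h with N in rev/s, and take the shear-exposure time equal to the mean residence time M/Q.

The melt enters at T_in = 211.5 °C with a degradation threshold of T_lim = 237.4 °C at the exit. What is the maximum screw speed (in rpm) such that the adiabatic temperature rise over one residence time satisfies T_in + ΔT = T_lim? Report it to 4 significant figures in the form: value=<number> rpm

Q_s = Q / 3600 = 231.1 / 3600 = 0.0641944 kg/s
t_res = M / Q_s = 5.13 / 0.0641944 = 79.9135 s
Convert to metres: D = 0.1038 m, h = 0.00304 m
ΔT_a = T_lim − T_in = 237.4 °C − 211.5 °C = 25.9 K
γ̇_max² = ΔT_a·ρ·cp / (η·t_res) = [25.9 × 1116 × 1784] / [500 × 79.9135] = 1290.53 s⁻²
γ̇_max = √1290.53 = 35.924 s⁻¹
N_max = γ̇_max h / (πD) = 35.924·0.00304/(π·0.1038) = 0.334897 rev/s → ×60 = 20.0938 rpm

value=20.09 rpm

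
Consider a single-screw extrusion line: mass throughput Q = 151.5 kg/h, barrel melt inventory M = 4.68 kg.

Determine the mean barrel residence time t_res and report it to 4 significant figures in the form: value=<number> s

value=111.2 s

Q_s = Q / 3600 = 151.5 / 3600 = 0.0420833 kg/s
Mean residence time: t_res = M/Q_s = 4.68 kg / 0.0420833 kg/s = 111.208 s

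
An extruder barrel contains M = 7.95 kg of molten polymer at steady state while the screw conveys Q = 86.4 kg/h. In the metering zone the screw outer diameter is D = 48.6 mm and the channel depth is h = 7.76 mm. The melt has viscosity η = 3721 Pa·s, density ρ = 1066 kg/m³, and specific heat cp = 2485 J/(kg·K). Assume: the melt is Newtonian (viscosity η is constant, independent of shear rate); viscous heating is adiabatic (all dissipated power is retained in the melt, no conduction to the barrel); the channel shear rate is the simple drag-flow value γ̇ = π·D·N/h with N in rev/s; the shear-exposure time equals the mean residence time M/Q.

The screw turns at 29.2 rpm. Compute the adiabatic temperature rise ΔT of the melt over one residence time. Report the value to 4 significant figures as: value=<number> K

Convert throughput: Q = 86.4 kg/h = 86.4/3600 = 0.024 kg/s
t_res = M / Q_s = 7.95 / 0.024 = 331.25 s
Geometry in metres: D = 48.6 mm → 0.0486 m, h = 7.76 mm → 0.00776 m; screw speed N = 29.2 rpm = 0.486667 rev/s
γ̇ = π·D·N / h = π · 0.0486 · 0.486667 / 0.00776 = 9.57538 s⁻¹
ΔT = η·γ̇²·t_res / (ρ·cp) = 3721 · (9.57538)² · 331.25 / (1066 · 2485) = 42.6623 K

value=42.66 K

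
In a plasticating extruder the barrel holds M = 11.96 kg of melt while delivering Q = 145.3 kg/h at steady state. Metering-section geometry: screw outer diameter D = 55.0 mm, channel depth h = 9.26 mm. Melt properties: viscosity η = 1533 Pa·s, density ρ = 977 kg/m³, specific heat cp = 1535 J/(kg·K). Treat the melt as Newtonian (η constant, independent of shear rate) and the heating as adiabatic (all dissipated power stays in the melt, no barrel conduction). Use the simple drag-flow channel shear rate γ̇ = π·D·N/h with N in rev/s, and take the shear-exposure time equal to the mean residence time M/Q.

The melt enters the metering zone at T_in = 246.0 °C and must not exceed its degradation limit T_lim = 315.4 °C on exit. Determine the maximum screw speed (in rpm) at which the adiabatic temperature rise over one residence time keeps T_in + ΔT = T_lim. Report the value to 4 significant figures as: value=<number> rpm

value=48.67 rpm

Throughput in SI: Q_s = 145.3 kg/h ÷ 3600 s/h = 0.0403611 kg/s
t_res = M / Q_s = 11.96 / 0.0403611 = 296.325 s
Convert to metres: D = 0.055 m, h = 0.00926 m
Allowable rise: ΔT_a = T_lim − T_in = 315.4 − 246.0 = 69.4 K
Invert ΔT = ηγ̇²t_res/(ρcp) for γ̇: γ̇_max² = ΔT_a ρ cp / (η t_res) = 69.4·977·1535 / (1533·296.325) = 229.114 s⁻²
Take the square root: γ̇_max = √(229.114) = 15.1365 s⁻¹
N_max = γ̇_max h / (πD) = 15.1365·0.00926/(π·0.055) = 0.811194 rev/s → ×60 = 48.6716 rpm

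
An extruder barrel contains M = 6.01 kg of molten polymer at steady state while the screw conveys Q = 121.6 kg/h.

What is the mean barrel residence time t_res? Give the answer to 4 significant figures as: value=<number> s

value=177.9 s

Throughput in SI: Q_s = 121.6 kg/h ÷ 3600 s/h = 0.0337778 kg/s
t_res = M / Q_s = 6.01 ÷ 0.0337778 = 177.928 s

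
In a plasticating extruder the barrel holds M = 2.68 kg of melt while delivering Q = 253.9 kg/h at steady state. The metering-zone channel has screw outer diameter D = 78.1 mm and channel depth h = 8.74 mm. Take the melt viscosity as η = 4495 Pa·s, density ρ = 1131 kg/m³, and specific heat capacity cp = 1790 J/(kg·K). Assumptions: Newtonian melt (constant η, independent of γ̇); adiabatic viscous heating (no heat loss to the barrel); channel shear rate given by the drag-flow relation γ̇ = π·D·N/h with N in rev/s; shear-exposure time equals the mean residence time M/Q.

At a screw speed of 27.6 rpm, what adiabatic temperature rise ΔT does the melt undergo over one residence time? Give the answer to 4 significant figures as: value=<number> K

Q_s = Q / 3600 = 253.9 / 3600 = 0.0705278 kg/s
t_res = M / Q_s = 2.68 ÷ 0.0705278 = 37.9992 s
Geometry in metres: D = 78.1 mm → 0.0781 m, h = 8.74 mm → 0.00874 m; screw speed N = 27.6 rpm = 0.46 rev/s
Shear rate: γ̇ = πDN/h = π·0.0781·0.46/0.00874 = 12.9136 s⁻¹
ΔT = η·γ̇²·t_res/(ρ·cp) = [4495 × 12.9136² × 37.9992] / [1131 × 1790] = 14.0696 K

value=14.07 K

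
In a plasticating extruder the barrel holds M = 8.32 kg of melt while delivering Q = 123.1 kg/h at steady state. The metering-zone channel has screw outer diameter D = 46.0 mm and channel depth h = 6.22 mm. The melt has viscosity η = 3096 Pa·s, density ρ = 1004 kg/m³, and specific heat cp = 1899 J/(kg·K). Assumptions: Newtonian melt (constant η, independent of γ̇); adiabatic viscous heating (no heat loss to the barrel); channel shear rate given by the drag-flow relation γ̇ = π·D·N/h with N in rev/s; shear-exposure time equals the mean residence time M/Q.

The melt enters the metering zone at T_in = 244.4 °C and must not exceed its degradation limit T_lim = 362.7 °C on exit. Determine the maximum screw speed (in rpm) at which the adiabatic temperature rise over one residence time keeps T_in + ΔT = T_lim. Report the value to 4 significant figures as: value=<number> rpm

value=44.69 rpm

Convert throughput: Q = 123.1 kg/h = 123.1/3600 = 0.0341944 kg/s
t_res = M / Q_s = 8.32 ÷ 0.0341944 = 243.314 s
Convert to metres: D = 0.046 m, h = 0.00622 m
ΔT_a = T_lim − T_in = 362.7 − 244.4 = 118.3 K
Invert ΔT = ηγ̇²t_res/(ρcp) for γ̇: γ̇_max² = ΔT_a ρ cp / (η t_res) = 118.3·1004·1899 / (3096·243.314) = 299.416 s⁻²
Take the square root: γ̇_max = √(299.416) = 17.3036 s⁻¹
Solve γ̇ = πDN/h for N: N_max = γ̇_max·h/(π·D) = 17.3036 × 0.00622 / (π × 0.046) = 0.744766 rev/s = 44.686 rpm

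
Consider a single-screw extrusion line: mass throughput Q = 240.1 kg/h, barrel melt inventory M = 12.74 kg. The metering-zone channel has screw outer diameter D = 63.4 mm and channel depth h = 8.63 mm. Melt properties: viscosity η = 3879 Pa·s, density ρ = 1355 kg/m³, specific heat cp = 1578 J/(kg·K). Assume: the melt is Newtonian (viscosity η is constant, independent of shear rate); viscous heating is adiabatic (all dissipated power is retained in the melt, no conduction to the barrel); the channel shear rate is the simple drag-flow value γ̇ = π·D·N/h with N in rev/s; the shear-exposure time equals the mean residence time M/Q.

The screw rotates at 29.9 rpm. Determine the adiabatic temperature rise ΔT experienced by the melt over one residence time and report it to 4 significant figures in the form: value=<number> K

value=45.84 K

Convert throughput: Q = 240.1 kg/h = 240.1/3600 = 0.0666944 kg/s
t_res = M / Q_s = 12.74 ÷ 0.0666944 = 191.02 s
Convert to SI: D = 0.0634 m, h = 0.00863 m, N = 29.9/60 = 0.498333 rev/s
γ̇ = π D N / h = (π)(0.0634)(0.498333) / 0.00863 = 11.5013 s⁻¹
ΔT = η·γ̇²·t_res/(ρ·cp) = [3879 × 11.5013² × 191.02] / [1355 × 1578] = 45.8405 K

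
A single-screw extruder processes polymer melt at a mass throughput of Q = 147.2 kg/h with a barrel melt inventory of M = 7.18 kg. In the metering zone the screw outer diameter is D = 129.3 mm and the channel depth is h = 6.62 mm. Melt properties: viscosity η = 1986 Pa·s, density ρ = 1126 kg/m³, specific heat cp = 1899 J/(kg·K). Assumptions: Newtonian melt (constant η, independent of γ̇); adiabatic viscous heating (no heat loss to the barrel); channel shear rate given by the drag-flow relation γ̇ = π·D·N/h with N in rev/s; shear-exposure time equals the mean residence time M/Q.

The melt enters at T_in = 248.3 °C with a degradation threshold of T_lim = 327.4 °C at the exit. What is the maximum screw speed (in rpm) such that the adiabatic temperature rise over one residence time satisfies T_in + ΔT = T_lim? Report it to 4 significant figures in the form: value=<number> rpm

Q_s = Q / 3600 = 147.2 / 3600 = 0.0408889 kg/s
t_res = M / Q_s = 7.18 ÷ 0.0408889 = 175.598 s
Convert to metres: D = 0.1293 m, h = 0.00662 m
ΔT_a = T_lim − T_in = 327.4 °C − 248.3 °C = 79.1 K
γ̇_max² = ΔT_a·ρ·cp / (η·t_res) = [79.1 × 1126 × 1899] / [1986 × 175.598] = 485 s⁻²
Take the square root: γ̇_max = √(485) = 22.0227 s⁻¹
N_max = γ̇_max h / (πD) = 22.0227·0.00662/(π·0.1293) = 0.358906 rev/s → ×60 = 21.5343 rpm

value=21.53 rpm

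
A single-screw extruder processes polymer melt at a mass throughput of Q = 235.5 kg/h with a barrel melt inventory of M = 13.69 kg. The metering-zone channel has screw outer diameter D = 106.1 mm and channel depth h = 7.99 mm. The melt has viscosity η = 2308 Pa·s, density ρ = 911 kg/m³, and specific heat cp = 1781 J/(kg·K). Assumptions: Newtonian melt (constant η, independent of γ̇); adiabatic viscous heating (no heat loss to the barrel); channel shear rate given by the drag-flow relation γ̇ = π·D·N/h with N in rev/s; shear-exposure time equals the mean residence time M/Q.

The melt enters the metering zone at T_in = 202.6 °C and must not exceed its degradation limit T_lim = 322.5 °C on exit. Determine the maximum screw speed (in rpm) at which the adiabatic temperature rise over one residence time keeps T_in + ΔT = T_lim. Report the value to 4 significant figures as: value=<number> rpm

value=28.86 rpm

Throughput in SI: Q_s = 235.5 kg/h ÷ 3600 s/h = 0.0654167 kg/s
Mean residence time: t_res = M/Q_s = 13.69 kg / 0.0654167 kg/s = 209.274 s
D = 106.1 mm = 0.1061 m;  h = 7.99 mm = 0.00799 m
ΔT_a = T_lim − T_in = 322.5 − 202.6 = 119.9 K
Invert ΔT = ηγ̇²t_res/(ρcp) for γ̇: γ̇_max² = ΔT_a ρ cp / (η t_res) = 119.9·911·1781 / (2308·209.274) = 402.764 s⁻²
γ̇_max = √402.764 = 20.069 s⁻¹
Solve γ̇ = πDN/h for N: N_max = γ̇_max·h/(π·D) = 20.069 × 0.00799 / (π × 0.1061) = 0.481068 rev/s = 28.8641 rpm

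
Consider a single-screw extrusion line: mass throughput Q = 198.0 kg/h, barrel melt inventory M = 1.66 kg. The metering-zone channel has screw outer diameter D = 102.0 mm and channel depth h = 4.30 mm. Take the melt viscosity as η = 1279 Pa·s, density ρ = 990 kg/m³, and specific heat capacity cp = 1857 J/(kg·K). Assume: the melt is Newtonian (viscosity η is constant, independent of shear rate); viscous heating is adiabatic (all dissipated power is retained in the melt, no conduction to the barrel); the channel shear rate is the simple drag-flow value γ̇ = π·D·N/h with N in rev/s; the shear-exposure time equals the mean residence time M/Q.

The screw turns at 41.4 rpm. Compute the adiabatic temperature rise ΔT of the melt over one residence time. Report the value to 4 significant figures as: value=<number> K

Q_s = Q / 3600 = 198.0 / 3600 = 0.055 kg/s
Mean residence time: t_res = M/Q_s = 1.66 kg / 0.055 kg/s = 30.1818 s
D = 102.0 mm = 0.102 m;  h = 4.30 mm = 0.0043 m;  N = 41.4 rpm / 60 = 0.69 rev/s
Shear rate: γ̇ = πDN/h = π·0.102·0.69/0.0043 = 51.4198 s⁻¹
ΔT = η·γ̇²·t_res/(ρ·cp) = [1279 × 51.4198² × 30.1818] / [990 × 1857] = 55.5175 K

value=55.52 K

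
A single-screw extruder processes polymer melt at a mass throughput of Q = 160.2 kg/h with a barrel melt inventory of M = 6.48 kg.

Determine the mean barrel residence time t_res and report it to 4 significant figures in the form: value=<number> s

value=145.6 s

Q_s = Q / 3600 = 160.2 / 3600 = 0.0445 kg/s
t_res = M / Q_s = 6.48 / 0.0445 = 145.618 s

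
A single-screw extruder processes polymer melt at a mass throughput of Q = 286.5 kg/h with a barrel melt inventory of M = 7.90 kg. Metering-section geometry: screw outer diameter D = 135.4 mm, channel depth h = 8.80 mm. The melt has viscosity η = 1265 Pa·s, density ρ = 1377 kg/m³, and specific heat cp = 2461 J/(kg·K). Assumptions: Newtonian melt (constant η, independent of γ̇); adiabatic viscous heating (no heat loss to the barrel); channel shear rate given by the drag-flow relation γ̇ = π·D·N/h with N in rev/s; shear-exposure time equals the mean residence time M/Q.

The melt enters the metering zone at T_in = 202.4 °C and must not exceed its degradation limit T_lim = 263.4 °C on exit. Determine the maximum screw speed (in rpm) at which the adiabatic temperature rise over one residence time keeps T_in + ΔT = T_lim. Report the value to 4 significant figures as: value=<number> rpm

Throughput in SI: Q_s = 286.5 kg/h ÷ 3600 s/h = 0.0795833 kg/s
Mean residence time: t_res = M/Q_s = 7.90 kg / 0.0795833 kg/s = 99.267 s
Convert to metres: D = 0.1354 m, h = 0.0088 m
ΔT_a = T_lim − T_in = 263.4 °C − 202.4 °C = 61 K
γ̇_max² = ΔT_a·ρ·cp/(η·t_res) = 61·1377·2461/(1265·99.267) = 1646.19 s⁻²
γ̇_max = √1646.19 = 40.5733 s⁻¹
Solve γ̇ = πDN/h for N: N_max = γ̇_max·h/(π·D) = 40.5733 × 0.0088 / (π × 0.1354) = 0.839371 rev/s = 50.3623 rpm

value=50.36 rpm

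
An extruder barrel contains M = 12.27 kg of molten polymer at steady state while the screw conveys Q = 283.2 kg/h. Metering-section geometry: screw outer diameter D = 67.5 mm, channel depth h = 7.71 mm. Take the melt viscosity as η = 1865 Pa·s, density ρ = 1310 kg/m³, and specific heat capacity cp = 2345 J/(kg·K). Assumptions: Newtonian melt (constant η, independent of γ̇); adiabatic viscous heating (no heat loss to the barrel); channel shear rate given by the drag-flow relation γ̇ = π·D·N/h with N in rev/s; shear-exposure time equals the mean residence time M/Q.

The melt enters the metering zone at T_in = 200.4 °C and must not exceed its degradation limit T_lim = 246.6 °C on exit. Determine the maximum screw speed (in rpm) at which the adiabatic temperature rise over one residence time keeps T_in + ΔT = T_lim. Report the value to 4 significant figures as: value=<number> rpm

value=48.19 rpm

Convert throughput: Q = 283.2 kg/h = 283.2/3600 = 0.0786667 kg/s
t_res = M / Q_s = 12.27 ÷ 0.0786667 = 155.975 s
D = 67.5 mm = 0.0675 m;  h = 7.71 mm = 0.00771 m
ΔT_a = T_lim − T_in = 246.6 °C − 200.4 °C = 46.2 K
γ̇_max² = ΔT_a·ρ·cp / (η·t_res) = [46.2 × 1310 × 2345] / [1865 × 155.975] = 487.892 s⁻²
γ̇_max = sqrt(487.892) = 22.0883 s⁻¹
N_max = γ̇_max h / (πD) = 22.0883·0.00771/(π·0.0675) = 0.803087 rev/s → ×60 = 48.1852 rpm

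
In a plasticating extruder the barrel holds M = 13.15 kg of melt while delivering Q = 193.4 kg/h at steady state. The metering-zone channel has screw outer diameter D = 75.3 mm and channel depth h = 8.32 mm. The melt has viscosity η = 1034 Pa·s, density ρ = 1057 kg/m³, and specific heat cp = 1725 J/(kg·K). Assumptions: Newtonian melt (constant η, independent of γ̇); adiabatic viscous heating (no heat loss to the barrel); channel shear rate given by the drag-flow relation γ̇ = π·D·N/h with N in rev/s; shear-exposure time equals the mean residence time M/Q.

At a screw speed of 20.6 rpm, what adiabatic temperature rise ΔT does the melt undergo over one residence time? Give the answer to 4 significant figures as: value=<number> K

Q_s = Q / 3600 = 193.4 / 3600 = 0.0537222 kg/s
t_res = M / Q_s = 13.15 / 0.0537222 = 244.778 s
D = 75.3 mm = 0.0753 m;  h = 8.32 mm = 0.00832 m;  N = 20.6 rpm / 60 = 0.343333 rev/s
γ̇ = π D N / h = (π)(0.0753)(0.343333) / 0.00832 = 9.76197 s⁻¹
ΔT = η·γ̇²·t_res / (ρ·cp) = 1034 · (9.76197)² · 244.778 / (1057 · 1725) = 13.2283 K

value=13.23 K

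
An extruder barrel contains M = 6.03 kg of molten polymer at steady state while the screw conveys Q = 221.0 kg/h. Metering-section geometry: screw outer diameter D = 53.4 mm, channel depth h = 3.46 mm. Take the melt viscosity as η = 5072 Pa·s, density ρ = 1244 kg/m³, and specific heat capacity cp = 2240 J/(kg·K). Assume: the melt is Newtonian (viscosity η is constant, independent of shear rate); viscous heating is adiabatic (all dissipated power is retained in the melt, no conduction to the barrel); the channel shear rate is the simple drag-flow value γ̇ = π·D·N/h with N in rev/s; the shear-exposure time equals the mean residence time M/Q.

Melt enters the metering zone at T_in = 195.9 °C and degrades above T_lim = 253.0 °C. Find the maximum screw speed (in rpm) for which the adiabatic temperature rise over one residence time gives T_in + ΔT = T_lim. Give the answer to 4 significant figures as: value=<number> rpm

Convert throughput: Q = 221.0 kg/h = 221.0/3600 = 0.0613889 kg/s
Mean residence time: t_res = M/Q_s = 6.03 kg / 0.0613889 kg/s = 98.2262 s
Convert to metres: D = 0.0534 m, h = 0.00346 m
ΔT_a = T_lim − T_in = 253.0 − 195.9 = 57.1 K
γ̇_max² = ΔT_a·ρ·cp/(η·t_res) = 57.1·1244·2240/(5072·98.2262) = 319.373 s⁻²
γ̇_max = sqrt(319.373) = 17.871 s⁻¹
N_max = γ̇_max h / (πD) = 17.871·0.00346/(π·0.0534) = 0.368582 rev/s → ×60 = 22.1149 rpm

value=22.11 rpm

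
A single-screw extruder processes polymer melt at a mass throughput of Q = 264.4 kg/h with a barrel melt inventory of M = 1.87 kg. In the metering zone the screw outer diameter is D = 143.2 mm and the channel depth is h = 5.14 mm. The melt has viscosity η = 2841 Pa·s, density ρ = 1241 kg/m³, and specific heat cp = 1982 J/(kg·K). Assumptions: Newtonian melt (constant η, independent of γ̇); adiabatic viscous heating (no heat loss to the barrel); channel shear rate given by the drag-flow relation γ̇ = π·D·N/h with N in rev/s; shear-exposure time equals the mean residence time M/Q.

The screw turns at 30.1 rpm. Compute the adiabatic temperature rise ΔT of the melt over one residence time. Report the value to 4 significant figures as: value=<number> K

value=56.70 K

Convert throughput: Q = 264.4 kg/h = 264.4/3600 = 0.0734444 kg/s
t_res = M / Q_s = 1.87 ÷ 0.0734444 = 25.4614 s
Convert to SI: D = 0.1432 m, h = 0.00514 m, N = 30.1/60 = 0.501667 rev/s
γ̇ = π·D·N / h = π · 0.1432 · 0.501667 / 0.00514 = 43.9081 s⁻¹
ΔT = η·γ̇²·t_res/(ρ·cp) = [2841 × 43.9081² × 25.4614] / [1241 × 1982] = 56.6981 K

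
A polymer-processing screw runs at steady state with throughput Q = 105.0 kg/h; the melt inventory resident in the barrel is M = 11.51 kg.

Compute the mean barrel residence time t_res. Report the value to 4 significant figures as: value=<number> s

Throughput in SI: Q_s = 105.0 kg/h ÷ 3600 s/h = 0.0291667 kg/s
t_res = M / Q_s = 11.51 / 0.0291667 = 394.629 s

value=394.6 s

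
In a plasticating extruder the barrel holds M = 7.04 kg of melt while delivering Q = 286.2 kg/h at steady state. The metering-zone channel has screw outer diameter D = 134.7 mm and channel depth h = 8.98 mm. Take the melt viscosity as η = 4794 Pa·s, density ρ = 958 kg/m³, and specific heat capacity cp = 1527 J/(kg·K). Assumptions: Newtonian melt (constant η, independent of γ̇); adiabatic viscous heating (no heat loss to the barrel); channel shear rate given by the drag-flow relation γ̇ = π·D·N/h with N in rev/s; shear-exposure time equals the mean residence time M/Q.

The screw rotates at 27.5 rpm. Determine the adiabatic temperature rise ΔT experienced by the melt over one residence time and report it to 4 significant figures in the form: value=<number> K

Q_s = Q / 3600 = 286.2 / 3600 = 0.0795 kg/s
t_res = M / Q_s = 7.04 ÷ 0.0795 = 88.5535 s
Geometry in metres: D = 134.7 mm → 0.1347 m, h = 8.98 mm → 0.00898 m; screw speed N = 27.5 rpm = 0.458333 rev/s
Shear rate: γ̇ = πDN/h = π·0.1347·0.458333/0.00898 = 21.5984 s⁻¹
ΔT = η·γ̇²·t_res/(ρ·cp) = [4794 × 21.5984² × 88.5535] / [958 × 1527] = 135.377 K

value=135.4 K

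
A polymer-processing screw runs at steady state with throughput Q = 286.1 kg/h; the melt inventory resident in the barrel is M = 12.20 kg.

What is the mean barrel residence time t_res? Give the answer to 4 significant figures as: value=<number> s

value=153.5 s

Throughput in SI: Q_s = 286.1 kg/h ÷ 3600 s/h = 0.0794722 kg/s
t_res = M / Q_s = 12.20 ÷ 0.0794722 = 153.513 s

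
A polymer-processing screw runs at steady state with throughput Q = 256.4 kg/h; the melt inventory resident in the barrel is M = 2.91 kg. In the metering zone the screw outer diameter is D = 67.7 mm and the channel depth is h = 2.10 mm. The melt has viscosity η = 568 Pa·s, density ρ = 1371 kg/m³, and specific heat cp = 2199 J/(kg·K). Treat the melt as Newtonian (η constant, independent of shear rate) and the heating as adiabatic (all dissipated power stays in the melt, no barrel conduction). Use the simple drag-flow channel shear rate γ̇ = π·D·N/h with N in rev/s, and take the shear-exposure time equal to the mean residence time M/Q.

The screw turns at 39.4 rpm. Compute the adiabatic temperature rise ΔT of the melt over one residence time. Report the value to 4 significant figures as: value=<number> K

value=34.05 K

Convert throughput: Q = 256.4 kg/h = 256.4/3600 = 0.0712222 kg/s
Mean residence time: t_res = M/Q_s = 2.91 kg / 0.0712222 kg/s = 40.858 s
Convert to SI: D = 0.0677 m, h = 0.0021 m, N = 39.4/60 = 0.656667 rev/s
Shear rate: γ̇ = πDN/h = π·0.0677·0.656667/0.0021 = 66.5065 s⁻¹
ΔT = η·γ̇²·t_res / (ρ·cp) = 568 · (66.5065)² · 40.858 / (1371 · 2199) = 34.048 K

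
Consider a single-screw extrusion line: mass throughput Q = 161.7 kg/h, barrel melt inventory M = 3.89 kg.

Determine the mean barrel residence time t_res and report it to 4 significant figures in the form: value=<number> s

Throughput in SI: Q_s = 161.7 kg/h ÷ 3600 s/h = 0.0449167 kg/s
Mean residence time: t_res = M/Q_s = 3.89 kg / 0.0449167 kg/s = 86.6048 s

value=86.60 s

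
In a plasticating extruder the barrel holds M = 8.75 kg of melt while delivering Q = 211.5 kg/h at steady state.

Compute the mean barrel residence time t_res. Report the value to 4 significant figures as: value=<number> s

Q_s = Q / 3600 = 211.5 / 3600 = 0.05875 kg/s
t_res = M / Q_s = 8.75 ÷ 0.05875 = 148.936 s

value=148.9 s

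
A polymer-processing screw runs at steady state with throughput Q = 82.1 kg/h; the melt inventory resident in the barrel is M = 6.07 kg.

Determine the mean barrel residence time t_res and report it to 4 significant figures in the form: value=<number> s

value=266.2 s

Q_s = Q / 3600 = 82.1 / 3600 = 0.0228056 kg/s
t_res = M / Q_s = 6.07 / 0.0228056 = 266.163 s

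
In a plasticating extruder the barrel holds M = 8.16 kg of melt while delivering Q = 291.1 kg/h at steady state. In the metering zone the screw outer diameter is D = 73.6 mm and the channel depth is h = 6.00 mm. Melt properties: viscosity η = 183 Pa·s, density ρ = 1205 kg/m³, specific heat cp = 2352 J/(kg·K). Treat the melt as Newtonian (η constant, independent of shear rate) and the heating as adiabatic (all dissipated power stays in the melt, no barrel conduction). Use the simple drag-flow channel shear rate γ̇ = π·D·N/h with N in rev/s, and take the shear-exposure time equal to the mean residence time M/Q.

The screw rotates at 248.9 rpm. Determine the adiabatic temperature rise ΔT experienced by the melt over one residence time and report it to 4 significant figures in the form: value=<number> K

value=166.5 K

Throughput in SI: Q_s = 291.1 kg/h ÷ 3600 s/h = 0.0808611 kg/s
t_res = M / Q_s = 8.16 / 0.0808611 = 100.914 s
Convert to SI: D = 0.0736 m, h = 0.006 m, N = 248.9/60 = 4.14833 rev/s
γ̇ = π D N / h = (π)(0.0736)(4.14833) / 0.006 = 159.864 s⁻¹
ΔT = η·γ̇²·t_res/(ρ·cp) = [183 × 159.864² × 100.914] / [1205 × 2352] = 166.524 K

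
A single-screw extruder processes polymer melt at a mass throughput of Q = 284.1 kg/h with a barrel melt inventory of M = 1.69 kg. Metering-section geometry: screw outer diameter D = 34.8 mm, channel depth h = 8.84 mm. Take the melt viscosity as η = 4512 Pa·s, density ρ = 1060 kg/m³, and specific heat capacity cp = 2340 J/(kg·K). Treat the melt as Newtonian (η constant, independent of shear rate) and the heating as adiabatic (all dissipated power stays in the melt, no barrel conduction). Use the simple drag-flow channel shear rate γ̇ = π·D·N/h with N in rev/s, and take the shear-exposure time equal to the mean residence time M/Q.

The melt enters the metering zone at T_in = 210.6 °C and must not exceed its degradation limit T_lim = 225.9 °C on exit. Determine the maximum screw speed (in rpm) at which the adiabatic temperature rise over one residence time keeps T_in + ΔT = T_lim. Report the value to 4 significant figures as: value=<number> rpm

value=96.15 rpm

Q_s = Q / 3600 = 284.1 / 3600 = 0.0789167 kg/s
Mean residence time: t_res = M/Q_s = 1.69 kg / 0.0789167 kg/s = 21.415 s
Geometry in SI: D = 34.8 mm → 0.0348 m, h = 8.84 mm → 0.00884 m
ΔT_a = T_lim − T_in = 225.9 °C − 210.6 °C = 15.3 K
Invert ΔT = ηγ̇²t_res/(ρcp) for γ̇: γ̇_max² = ΔT_a ρ cp / (η t_res) = 15.3·1060·2340 / (4512·21.415) = 392.759 s⁻²
γ̇_max = √392.759 = 19.8181 s⁻¹
N_max = γ̇_max·h / (π·D) = 19.8181 · 0.00884 / (π · 0.0348) = 1.60246 rev/s = 96.1474 rpm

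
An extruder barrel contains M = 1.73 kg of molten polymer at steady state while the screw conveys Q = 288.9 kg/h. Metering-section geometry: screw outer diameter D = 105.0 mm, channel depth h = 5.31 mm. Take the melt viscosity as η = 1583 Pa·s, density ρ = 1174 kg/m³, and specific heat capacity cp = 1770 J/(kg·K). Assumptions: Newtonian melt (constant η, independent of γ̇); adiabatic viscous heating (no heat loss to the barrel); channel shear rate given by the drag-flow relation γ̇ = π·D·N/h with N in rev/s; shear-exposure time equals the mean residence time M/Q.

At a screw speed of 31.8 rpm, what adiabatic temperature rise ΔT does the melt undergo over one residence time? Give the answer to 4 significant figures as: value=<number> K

Convert throughput: Q = 288.9 kg/h = 288.9/3600 = 0.08025 kg/s
t_res = M / Q_s = 1.73 ÷ 0.08025 = 21.5576 s
Convert to SI: D = 0.105 m, h = 0.00531 m, N = 31.8/60 = 0.53 rev/s
γ̇ = π·D·N / h = π · 0.105 · 0.53 / 0.00531 = 32.9246 s⁻¹
ΔT = η·γ̇²·t_res / (ρ·cp) = 1583 · (32.9246)² · 21.5576 / (1174 · 1770) = 17.8025 K

value=17.80 K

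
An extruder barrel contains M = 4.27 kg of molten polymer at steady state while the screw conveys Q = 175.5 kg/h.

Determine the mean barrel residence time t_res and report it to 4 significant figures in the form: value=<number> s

Convert throughput: Q = 175.5 kg/h = 175.5/3600 = 0.04875 kg/s
Mean residence time: t_res = M/Q_s = 4.27 kg / 0.04875 kg/s = 87.5897 s

value=87.59 s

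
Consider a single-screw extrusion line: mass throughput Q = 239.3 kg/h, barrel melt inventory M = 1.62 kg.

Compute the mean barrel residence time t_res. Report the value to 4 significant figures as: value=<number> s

Throughput in SI: Q_s = 239.3 kg/h ÷ 3600 s/h = 0.0664722 kg/s
Mean residence time: t_res = M/Q_s = 1.62 kg / 0.0664722 kg/s = 24.3711 s

value=24.37 s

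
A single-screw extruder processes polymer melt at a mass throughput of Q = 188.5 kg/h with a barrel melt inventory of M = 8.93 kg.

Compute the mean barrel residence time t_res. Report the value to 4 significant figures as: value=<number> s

value=170.5 s

Q_s = Q / 3600 = 188.5 / 3600 = 0.0523611 kg/s
t_res = M / Q_s = 8.93 ÷ 0.0523611 = 170.546 s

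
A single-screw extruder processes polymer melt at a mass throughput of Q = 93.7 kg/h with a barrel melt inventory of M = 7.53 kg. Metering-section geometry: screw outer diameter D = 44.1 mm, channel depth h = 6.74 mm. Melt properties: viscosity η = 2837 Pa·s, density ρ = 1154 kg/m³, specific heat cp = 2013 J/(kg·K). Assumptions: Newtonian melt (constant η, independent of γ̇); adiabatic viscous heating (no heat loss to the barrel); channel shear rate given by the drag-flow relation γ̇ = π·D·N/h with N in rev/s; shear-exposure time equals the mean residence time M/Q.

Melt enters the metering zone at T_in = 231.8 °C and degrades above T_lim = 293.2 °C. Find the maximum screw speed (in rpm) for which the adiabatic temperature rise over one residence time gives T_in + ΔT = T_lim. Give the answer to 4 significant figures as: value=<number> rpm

Throughput in SI: Q_s = 93.7 kg/h ÷ 3600 s/h = 0.0260278 kg/s
Mean residence time: t_res = M/Q_s = 7.53 kg / 0.0260278 kg/s = 289.306 s
Geometry in SI: D = 44.1 mm → 0.0441 m, h = 6.74 mm → 0.00674 m
Allowable rise: ΔT_a = T_lim − T_in = 293.2 − 231.8 = 61.4 K
γ̇_max² = ΔT_a·ρ·cp/(η·t_res) = 61.4·1154·2013/(2837·289.306) = 173.78 s⁻²
γ̇_max = sqrt(173.78) = 13.1826 s⁻¹
Solve γ̇ = πDN/h for N: N_max = γ̇_max·h/(π·D) = 13.1826 × 0.00674 / (π × 0.0441) = 0.641316 rev/s = 38.4789 rpm

value=38.48 rpm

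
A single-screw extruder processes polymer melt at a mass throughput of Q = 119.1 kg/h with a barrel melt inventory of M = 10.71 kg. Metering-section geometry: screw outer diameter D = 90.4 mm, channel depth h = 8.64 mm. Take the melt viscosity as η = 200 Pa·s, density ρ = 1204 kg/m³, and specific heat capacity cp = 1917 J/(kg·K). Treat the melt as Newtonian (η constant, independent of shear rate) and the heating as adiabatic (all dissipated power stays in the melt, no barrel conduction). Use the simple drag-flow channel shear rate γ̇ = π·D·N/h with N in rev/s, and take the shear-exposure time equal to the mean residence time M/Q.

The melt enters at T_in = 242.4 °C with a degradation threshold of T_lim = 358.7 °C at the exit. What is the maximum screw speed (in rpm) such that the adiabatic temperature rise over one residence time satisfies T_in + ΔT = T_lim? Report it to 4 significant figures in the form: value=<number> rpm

Q_s = Q / 3600 = 119.1 / 3600 = 0.0330833 kg/s
t_res = M / Q_s = 10.71 / 0.0330833 = 323.728 s
Convert to metres: D = 0.0904 m, h = 0.00864 m
Allowable rise: ΔT_a = T_lim − T_in = 358.7 − 242.4 = 116.3 K
γ̇_max² = ΔT_a·ρ·cp / (η·t_res) = [116.3 × 1204 × 1917] / [200 × 323.728] = 4145.89 s⁻²
Take the square root: γ̇_max = √(4145.89) = 64.3886 s⁻¹
Solve γ̇ = πDN/h for N: N_max = γ̇_max·h/(π·D) = 64.3886 × 0.00864 / (π × 0.0904) = 1.95886 rev/s = 117.532 rpm

value=117.5 rpm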